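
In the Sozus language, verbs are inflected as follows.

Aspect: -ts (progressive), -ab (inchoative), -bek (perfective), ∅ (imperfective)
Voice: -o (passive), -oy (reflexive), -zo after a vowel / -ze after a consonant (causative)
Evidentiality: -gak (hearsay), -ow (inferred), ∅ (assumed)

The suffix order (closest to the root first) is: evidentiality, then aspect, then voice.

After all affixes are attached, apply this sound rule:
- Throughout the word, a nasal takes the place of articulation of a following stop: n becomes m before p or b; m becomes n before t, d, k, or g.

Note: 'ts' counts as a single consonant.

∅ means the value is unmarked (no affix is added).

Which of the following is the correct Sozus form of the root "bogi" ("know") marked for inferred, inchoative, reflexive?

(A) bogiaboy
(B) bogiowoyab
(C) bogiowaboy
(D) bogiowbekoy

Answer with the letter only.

C

Attach evidentiality inferred -ow → bogiow.
Attach aspect inchoative -ab → bogiowab.
Attach voice reflexive -oy → bogiowaboy.
Nasal assimilation: no change.
So the correct form is bogiowaboy, option (C).
(A) bogiaboy is wrong: it uses assumed instead of inferred for evidentiality.
(B) bogiowoyab is wrong: it has the affixes in the wrong order.
(D) bogiowbekoy is wrong: it uses perfective instead of inchoative for aspect.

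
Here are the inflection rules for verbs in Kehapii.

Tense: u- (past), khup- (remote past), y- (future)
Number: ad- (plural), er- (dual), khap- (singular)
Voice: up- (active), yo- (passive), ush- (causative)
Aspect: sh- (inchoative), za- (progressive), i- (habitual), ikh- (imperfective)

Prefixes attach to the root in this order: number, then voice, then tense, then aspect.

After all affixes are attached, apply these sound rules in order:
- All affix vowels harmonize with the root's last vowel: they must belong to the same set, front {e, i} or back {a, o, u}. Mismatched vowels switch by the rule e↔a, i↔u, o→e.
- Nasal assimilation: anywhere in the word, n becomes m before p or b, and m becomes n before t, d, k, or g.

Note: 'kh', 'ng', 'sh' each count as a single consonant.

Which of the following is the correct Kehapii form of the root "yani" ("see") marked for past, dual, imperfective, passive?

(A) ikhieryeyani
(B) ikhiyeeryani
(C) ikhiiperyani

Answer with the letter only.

B

Attach number dual er- → eryani.
Attach voice passive yo- → yoeryani.
Attach tense past u- → uyoeryani.
Attach aspect imperfective ikh- → ikhuyoeryani.
Apply vowel harmony: ikhuyoeryani → ikhiyeeryani.
Nasal assimilation: no change.
So the correct form is ikhiyeeryani, option (B).
(A) ikhieryeyani is wrong: it has the affixes in the wrong order.
(C) ikhiiperyani is wrong: it uses active instead of passive for voice.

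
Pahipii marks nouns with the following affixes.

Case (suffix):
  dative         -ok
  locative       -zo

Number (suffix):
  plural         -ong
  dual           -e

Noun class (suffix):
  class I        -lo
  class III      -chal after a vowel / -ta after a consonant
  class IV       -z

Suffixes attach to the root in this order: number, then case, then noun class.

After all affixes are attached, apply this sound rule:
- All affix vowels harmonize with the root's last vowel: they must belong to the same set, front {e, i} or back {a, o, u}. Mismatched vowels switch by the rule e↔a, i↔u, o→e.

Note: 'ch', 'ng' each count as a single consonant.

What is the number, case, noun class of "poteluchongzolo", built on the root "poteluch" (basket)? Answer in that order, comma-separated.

Segment: poteluch-ong-zo-lo.
number: -ong → plural.
case: -zo → locative.
noun class: -lo → class I.

plural, locative, class I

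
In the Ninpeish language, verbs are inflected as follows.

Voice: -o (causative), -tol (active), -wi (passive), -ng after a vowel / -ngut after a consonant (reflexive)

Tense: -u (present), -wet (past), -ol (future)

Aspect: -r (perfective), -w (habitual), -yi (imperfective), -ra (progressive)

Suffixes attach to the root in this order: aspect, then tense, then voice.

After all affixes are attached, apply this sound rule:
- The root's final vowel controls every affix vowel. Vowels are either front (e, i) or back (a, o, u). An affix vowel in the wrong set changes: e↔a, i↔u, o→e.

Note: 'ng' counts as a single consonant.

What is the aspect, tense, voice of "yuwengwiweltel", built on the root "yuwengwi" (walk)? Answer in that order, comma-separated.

Segment: yuwengwi-w-ol-tol.
aspect: -w → habitual.
tense: -ol → future.
voice: -tol → active.

habitual, future, active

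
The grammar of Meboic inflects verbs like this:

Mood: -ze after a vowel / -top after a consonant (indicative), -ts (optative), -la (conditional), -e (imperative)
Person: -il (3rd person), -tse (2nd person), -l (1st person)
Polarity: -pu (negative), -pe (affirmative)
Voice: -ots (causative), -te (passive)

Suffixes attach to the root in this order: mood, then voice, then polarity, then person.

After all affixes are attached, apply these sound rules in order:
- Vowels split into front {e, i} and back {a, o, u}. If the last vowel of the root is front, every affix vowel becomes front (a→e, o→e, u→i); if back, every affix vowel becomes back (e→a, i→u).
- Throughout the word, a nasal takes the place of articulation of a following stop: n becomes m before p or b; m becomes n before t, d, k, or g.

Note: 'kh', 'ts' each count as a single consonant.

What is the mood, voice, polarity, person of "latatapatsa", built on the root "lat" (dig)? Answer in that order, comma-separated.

Segment: lat-e-te-pe-tse.
mood: -e → imperative.
voice: -te → passive.
polarity: -pe → affirmative.
person: -tse → 2nd person.

imperative, passive, affirmative, 2nd person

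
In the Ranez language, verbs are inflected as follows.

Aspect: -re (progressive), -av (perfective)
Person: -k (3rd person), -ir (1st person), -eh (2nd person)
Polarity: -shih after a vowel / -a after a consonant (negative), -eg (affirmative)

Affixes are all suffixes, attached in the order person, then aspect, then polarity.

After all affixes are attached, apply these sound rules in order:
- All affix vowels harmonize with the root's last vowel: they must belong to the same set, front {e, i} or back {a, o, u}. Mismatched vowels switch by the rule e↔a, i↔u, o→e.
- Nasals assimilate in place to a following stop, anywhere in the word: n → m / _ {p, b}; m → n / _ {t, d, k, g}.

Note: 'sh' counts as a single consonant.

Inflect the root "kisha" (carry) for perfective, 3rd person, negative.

Attach person 3rd person -k → kishak.
Attach aspect perfective -av → kishakav.
Attach polarity negative -a (after consonant 'v') → kishakava.
Vowel harmony: no change.
Nasal assimilation: no change.

kishakava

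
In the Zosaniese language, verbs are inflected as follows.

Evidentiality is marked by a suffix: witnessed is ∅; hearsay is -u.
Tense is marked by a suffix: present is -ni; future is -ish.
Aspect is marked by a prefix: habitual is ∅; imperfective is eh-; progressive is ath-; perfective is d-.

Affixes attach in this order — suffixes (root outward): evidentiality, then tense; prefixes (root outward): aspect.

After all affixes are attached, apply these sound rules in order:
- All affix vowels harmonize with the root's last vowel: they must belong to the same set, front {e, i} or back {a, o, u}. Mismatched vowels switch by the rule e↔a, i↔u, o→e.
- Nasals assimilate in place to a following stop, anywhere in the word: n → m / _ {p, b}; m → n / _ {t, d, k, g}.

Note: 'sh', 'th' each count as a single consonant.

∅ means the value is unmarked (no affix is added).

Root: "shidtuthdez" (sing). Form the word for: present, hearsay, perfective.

Attach aspect perfective d- → dshidtuthdez.
Attach evidentiality hearsay -u → dshidtuthdezu.
Attach tense present -ni → dshidtuthdezuni.
Apply vowel harmony: dshidtuthdezuni → dshidtuthdezini.
Nasal assimilation: no change.

dshidtuthdezini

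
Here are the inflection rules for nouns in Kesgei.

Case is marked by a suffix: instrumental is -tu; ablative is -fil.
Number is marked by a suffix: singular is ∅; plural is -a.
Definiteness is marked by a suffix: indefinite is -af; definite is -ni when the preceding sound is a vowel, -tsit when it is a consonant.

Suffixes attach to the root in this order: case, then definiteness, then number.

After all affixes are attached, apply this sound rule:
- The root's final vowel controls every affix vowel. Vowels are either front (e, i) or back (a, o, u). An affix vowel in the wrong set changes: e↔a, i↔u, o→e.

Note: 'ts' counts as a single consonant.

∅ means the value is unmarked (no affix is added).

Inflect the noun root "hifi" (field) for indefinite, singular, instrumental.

Attach case instrumental -tu → hifitu.
Attach definiteness indefinite -af → hifituaf.
number = singular: zero marking, form stays hifituaf.
Apply vowel harmony: hifituaf → hifitief.

hifitief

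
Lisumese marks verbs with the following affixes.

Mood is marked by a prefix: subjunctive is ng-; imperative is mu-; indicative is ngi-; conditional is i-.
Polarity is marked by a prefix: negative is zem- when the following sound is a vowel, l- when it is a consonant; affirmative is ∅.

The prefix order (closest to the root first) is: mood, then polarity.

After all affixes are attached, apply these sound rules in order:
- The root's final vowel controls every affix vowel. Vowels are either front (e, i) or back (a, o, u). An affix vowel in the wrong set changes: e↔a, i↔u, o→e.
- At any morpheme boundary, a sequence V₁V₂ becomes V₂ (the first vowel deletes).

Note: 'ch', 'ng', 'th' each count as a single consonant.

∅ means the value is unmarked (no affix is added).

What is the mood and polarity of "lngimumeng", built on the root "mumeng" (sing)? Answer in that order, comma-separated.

Segment: l-ngi-mumeng.
mood: ngi- → indicative.
polarity: zem/l- → negative.

indicative, negative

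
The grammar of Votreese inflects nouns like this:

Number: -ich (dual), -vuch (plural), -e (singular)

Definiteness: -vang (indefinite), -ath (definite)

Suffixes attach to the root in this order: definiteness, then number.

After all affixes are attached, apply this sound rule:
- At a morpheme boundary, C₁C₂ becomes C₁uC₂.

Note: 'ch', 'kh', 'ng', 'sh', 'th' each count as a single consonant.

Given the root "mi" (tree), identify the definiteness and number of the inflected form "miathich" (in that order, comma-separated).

Segment: mi-ath-ich.
definiteness: -ath → definite.
number: -ich → dual.

definite, dual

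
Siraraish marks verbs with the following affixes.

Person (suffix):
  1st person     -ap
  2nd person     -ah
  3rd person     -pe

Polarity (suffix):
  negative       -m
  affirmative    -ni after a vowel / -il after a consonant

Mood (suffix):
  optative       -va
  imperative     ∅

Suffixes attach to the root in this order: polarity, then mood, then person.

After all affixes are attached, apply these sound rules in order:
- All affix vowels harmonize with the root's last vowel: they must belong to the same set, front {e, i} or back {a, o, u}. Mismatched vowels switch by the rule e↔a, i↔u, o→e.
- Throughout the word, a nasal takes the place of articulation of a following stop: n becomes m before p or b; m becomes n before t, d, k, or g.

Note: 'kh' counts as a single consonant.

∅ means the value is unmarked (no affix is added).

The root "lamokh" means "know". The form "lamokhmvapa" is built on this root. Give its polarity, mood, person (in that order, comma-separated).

negative, optative, 3rd person

Segment: lamokh-m-va-pe.
polarity: -m → negative.
mood: -va → optative.
person: -pe → 3rd person.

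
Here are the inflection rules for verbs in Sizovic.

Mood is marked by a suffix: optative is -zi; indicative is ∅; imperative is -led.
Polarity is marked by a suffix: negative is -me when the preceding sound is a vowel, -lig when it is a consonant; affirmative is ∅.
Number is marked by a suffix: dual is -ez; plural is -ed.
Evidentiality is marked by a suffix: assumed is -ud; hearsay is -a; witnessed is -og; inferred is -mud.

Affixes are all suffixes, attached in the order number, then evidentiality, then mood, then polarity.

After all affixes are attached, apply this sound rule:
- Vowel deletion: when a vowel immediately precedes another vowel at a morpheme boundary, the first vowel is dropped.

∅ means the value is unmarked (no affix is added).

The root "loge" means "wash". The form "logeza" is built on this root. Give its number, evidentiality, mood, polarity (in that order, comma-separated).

dual, hearsay, indicative, affirmative

Segment: loge-ez-a.
number: -ez → dual.
evidentiality: -a → hearsay.
mood: ∅ → indicative.
polarity: ∅ → affirmative.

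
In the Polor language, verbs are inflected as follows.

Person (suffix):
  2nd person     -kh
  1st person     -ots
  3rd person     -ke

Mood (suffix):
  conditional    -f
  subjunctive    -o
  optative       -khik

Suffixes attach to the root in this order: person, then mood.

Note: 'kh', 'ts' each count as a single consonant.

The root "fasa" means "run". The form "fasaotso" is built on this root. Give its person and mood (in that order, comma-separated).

1st person, subjunctive

Segment: fasa-ots-o.
person: -ots → 1st person.
mood: -o → subjunctive.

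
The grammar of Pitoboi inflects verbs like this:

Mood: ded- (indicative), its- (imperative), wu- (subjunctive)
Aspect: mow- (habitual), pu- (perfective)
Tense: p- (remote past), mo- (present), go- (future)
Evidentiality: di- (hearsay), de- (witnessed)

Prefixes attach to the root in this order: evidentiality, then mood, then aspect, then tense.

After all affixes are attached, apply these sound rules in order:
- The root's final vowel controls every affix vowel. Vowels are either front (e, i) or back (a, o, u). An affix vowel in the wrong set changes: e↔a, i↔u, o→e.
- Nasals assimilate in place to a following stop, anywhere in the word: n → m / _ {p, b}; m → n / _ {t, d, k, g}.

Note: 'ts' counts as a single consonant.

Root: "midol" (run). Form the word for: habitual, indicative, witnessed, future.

Attach evidentiality witnessed de- → demidol.
Attach mood indicative ded- → deddemidol.
Attach aspect habitual mow- → mowdeddemidol.
Attach tense future go- → gomowdeddemidol.
Apply vowel harmony: gomowdeddemidol → gomowdaddamidol.
Nasal assimilation: no change.

gomowdaddamidol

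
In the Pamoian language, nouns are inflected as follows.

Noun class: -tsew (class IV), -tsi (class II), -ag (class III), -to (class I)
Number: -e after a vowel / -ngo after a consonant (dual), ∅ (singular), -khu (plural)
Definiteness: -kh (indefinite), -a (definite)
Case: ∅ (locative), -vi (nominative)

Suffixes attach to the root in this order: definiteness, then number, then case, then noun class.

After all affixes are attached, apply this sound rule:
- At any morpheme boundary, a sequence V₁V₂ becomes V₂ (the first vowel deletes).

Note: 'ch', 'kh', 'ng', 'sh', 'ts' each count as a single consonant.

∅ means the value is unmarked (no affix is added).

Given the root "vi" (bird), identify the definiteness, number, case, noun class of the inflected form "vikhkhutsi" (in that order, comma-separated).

indefinite, plural, locative, class II

Segment: vi-kh-khu-tsi.
definiteness: -kh → indefinite.
number: -khu → plural.
case: ∅ → locative.
noun class: -tsi → class II.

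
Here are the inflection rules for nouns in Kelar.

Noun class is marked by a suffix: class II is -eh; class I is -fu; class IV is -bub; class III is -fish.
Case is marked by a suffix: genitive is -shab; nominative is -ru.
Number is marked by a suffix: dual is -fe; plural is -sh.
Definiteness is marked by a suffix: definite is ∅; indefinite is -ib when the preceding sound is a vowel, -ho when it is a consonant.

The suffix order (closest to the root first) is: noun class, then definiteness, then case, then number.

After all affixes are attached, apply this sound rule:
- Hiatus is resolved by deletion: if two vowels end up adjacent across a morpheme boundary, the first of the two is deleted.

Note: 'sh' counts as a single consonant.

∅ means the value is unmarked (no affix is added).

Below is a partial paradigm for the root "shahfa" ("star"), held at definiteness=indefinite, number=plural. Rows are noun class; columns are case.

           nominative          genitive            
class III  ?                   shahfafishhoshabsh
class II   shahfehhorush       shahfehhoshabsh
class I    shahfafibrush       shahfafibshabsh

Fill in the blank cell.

Attach noun class class III -fish → shahfafish.
Attach definiteness indefinite -ho (after consonant 'sh') → shahfafishho.
Attach case nominative -ru → shahfafishhoru.
Attach number plural -sh → shahfafishhorush.
Vowel deletion: no change.

shahfafishhorush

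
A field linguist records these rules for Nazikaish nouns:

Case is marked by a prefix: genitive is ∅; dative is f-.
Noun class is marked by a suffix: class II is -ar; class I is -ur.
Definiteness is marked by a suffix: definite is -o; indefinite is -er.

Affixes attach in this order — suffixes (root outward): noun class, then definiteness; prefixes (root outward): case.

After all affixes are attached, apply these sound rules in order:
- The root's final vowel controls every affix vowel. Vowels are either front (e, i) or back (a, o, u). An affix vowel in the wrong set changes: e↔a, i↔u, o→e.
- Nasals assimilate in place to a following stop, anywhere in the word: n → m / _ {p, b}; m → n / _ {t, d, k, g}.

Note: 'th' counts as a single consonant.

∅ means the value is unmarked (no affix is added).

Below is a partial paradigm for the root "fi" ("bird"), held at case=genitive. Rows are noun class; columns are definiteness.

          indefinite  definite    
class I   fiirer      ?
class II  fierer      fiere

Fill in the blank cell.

fiire

case = genitive: zero marking, form stays fi.
Attach noun class class I -ur → fiur.
Attach definiteness definite -o → fiuro.
Apply vowel harmony: fiuro → fiire.
Nasal assimilation: no change.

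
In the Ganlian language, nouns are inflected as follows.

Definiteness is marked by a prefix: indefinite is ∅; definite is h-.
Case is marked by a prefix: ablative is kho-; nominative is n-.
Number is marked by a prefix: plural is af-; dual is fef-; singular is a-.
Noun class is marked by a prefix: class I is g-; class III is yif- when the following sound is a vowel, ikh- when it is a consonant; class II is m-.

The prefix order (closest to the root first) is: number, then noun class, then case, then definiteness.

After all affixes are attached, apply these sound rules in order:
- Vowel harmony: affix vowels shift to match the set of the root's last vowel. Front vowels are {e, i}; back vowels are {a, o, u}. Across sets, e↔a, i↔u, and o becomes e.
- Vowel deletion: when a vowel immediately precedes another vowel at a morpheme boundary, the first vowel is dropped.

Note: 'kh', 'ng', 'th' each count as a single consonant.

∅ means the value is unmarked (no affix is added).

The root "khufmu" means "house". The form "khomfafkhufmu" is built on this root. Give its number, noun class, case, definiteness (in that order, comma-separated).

Segment: kho-m-fef-khufmu.
number: fef- → dual.
noun class: m- → class II.
case: kho- → ablative.
definiteness: ∅ → indefinite.

dual, class II, ablative, indefinite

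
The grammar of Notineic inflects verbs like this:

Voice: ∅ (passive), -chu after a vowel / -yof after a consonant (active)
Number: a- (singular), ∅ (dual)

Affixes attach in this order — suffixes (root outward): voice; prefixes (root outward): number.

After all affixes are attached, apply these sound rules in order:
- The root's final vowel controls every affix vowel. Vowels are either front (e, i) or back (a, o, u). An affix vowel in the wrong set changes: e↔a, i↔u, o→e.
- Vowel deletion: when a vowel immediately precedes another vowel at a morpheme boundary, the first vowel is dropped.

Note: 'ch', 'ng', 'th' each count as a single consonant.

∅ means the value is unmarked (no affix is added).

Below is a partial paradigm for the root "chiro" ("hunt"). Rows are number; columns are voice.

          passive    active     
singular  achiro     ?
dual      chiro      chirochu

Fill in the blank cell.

Attach voice active -chu (after vowel 'o') → chirochu.
Attach number singular a- → achirochu.
Vowel harmony: no change.
Vowel deletion: no change.

achirochu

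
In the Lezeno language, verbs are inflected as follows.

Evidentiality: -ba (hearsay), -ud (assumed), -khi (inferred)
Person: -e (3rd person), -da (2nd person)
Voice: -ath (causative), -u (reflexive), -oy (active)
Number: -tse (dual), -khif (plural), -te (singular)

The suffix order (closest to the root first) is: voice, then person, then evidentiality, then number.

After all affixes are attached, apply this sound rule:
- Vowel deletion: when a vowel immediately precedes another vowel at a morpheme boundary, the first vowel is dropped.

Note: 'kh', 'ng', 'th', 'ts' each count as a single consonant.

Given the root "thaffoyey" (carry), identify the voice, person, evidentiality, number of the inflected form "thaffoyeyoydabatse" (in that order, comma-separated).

Segment: thaffoyey-oy-da-ba-tse.
voice: -oy → active.
person: -da → 2nd person.
evidentiality: -ba → hearsay.
number: -tse → dual.

active, 2nd person, hearsay, dual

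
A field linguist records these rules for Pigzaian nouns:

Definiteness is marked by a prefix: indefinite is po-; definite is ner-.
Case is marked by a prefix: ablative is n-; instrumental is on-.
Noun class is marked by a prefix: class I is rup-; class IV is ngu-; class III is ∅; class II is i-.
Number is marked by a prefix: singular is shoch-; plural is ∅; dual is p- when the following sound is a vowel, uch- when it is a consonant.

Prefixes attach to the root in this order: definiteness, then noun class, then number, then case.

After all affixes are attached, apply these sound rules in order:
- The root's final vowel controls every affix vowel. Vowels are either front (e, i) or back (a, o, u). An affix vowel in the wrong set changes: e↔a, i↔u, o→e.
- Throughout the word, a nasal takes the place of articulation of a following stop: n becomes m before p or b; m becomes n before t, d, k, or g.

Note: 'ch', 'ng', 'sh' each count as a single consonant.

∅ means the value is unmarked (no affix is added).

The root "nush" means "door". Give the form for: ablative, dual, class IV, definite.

Attach definiteness definite ner- → nernush.
Attach noun class class IV ngu- → ngunernush.
Attach number dual uch- (before consonant 'ng') → uchngunernush.
Attach case ablative n- → nuchngunernush.
Apply vowel harmony: nuchngunernush → nuchngunarnush.
Nasal assimilation: no change.

nuchngunarnush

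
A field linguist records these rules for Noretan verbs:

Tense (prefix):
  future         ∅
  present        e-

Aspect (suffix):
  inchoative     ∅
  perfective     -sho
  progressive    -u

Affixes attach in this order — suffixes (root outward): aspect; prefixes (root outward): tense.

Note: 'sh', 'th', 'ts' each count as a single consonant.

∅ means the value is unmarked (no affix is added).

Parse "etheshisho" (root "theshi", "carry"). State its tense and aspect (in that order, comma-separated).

present, perfective

Segment: e-theshi-sho.
tense: e- → present.
aspect: -sho → perfective.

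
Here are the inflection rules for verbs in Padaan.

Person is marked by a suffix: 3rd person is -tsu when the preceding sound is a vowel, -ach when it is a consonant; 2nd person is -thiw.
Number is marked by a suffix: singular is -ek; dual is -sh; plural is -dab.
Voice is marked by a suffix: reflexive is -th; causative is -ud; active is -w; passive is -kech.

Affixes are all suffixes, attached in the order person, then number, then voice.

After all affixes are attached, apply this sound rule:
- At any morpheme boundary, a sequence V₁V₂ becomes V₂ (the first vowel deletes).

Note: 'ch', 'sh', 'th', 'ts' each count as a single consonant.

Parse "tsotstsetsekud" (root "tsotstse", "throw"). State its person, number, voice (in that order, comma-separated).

Segment: tsotstse-tsu-ek-ud.
person: -tsu/ach → 3rd person.
number: -ek → singular.
voice: -ud → causative.

3rd person, singular, causative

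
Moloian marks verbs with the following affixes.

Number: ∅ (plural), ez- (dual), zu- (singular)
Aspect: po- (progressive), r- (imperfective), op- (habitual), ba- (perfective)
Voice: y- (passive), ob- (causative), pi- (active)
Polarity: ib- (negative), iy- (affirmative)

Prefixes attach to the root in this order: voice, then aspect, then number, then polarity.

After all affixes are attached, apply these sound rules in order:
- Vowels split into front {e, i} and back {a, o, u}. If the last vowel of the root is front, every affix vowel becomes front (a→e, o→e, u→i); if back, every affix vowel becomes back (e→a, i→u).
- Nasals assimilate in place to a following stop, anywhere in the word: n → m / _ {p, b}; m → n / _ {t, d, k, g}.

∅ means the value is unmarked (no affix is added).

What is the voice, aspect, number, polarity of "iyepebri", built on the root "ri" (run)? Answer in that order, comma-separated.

causative, habitual, plural, affirmative

Segment: iy-op-ob-ri.
voice: ob- → causative.
aspect: op- → habitual.
number: ∅ → plural.
polarity: iy- → affirmative.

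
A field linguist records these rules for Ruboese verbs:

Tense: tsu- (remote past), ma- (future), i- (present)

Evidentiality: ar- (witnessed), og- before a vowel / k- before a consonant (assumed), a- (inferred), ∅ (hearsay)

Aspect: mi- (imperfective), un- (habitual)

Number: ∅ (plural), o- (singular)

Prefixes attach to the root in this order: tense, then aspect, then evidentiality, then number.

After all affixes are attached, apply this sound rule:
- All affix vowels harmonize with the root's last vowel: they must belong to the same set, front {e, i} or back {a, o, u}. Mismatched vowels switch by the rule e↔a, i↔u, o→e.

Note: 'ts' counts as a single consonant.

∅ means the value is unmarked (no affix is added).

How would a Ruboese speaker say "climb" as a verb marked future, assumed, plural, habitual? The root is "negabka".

ogunmanegabka

Attach tense future ma- → manegabka.
Attach aspect habitual un- → unmanegabka.
Attach evidentiality assumed og- (before vowel 'u') → ogunmanegabka.
number = plural: zero marking, form stays ogunmanegabka.
Vowel harmony: no change.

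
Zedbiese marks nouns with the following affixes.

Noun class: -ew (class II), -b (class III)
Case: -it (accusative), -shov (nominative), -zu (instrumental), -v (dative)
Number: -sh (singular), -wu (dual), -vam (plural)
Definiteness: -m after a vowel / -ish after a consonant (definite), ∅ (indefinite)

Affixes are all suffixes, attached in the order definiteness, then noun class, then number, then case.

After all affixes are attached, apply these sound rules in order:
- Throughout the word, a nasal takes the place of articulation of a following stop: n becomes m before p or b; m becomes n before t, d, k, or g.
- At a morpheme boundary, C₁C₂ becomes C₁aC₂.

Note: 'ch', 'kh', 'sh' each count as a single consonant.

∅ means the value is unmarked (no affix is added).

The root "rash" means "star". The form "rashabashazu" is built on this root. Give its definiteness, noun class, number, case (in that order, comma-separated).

Segment: rash-b-sh-zu.
definiteness: ∅ → indefinite.
noun class: -b → class III.
number: -sh → singular.
case: -zu → instrumental.

indefinite, class III, singular, instrumental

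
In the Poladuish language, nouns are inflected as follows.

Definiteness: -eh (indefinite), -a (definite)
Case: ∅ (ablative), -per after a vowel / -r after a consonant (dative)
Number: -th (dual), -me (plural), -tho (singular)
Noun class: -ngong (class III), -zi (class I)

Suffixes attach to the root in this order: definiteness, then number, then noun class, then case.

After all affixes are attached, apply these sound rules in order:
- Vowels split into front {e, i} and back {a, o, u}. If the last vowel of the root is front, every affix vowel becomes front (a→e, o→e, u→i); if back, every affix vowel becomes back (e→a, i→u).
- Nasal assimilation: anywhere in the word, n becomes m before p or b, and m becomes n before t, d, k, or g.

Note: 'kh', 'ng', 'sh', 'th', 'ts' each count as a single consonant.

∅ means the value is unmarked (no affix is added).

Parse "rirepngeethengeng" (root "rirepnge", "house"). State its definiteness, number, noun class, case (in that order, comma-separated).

Segment: rirepnge-a-tho-ngong.
definiteness: -a → definite.
number: -tho → singular.
noun class: -ngong → class III.
case: ∅ → ablative.

definite, singular, class III, ablative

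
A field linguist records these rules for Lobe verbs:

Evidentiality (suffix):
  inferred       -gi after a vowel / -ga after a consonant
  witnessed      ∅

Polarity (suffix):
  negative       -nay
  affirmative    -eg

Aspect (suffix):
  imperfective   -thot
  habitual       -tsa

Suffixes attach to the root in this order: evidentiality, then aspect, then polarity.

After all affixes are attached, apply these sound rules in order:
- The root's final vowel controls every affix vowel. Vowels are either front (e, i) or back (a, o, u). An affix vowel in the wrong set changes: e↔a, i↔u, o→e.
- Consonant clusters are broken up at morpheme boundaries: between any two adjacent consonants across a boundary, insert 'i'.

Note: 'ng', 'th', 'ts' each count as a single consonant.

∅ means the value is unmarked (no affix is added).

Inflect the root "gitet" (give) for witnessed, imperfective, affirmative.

gitetitheteg

evidentiality = witnessed: zero marking, form stays gitet.
Attach aspect imperfective -thot → gitetthot.
Attach polarity affirmative -eg → gitetthoteg.
Apply vowel harmony: gitetthoteg → gitettheteg.
Apply epenthesis: gitettheteg → gitetitheteg.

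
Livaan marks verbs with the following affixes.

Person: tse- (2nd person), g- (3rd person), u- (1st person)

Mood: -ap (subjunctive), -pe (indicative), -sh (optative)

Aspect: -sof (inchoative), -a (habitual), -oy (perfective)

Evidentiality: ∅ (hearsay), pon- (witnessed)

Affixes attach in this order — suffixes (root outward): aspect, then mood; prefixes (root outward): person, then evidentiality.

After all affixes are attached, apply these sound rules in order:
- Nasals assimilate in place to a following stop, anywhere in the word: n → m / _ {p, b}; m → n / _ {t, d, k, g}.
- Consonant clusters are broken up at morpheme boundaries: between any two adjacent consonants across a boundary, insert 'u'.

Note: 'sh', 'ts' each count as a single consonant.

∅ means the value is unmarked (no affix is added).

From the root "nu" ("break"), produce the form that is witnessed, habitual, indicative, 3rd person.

ponugunuape

Attach aspect habitual -a → nua.
Attach person 3rd person g- → gnua.
Attach mood indicative -pe → gnuape.
Attach evidentiality witnessed pon- → pongnuape.
Nasal assimilation: no change.
Apply epenthesis: pongnuape → ponugunuape.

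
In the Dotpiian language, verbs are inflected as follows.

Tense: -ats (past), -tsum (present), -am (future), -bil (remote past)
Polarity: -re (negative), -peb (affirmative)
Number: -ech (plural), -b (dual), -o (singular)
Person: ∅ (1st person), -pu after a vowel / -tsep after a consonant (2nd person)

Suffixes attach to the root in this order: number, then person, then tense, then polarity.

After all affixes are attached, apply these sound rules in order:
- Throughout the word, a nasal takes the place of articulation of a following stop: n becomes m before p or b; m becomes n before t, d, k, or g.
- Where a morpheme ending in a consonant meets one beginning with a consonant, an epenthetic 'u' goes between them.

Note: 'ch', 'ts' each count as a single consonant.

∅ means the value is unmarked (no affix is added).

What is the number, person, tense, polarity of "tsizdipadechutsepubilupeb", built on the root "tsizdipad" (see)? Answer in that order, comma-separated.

Segment: tsizdipad-ech-tsep-bil-peb.
number: -ech → plural.
person: -pu/tsep → 2nd person.
tense: -bil → remote past.
polarity: -peb → affirmative.

plural, 2nd person, remote past, affirmative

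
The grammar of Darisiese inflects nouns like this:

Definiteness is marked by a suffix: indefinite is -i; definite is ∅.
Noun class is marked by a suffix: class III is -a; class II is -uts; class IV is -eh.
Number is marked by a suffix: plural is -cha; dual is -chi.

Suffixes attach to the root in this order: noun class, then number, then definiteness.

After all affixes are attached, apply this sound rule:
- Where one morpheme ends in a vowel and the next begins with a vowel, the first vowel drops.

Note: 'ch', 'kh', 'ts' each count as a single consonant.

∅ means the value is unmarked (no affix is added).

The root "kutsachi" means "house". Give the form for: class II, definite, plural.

Attach noun class class II -uts → kutsachiuts.
Attach number plural -cha → kutsachiutscha.
definiteness = definite: zero marking, form stays kutsachiutscha.
Apply vowel deletion: kutsachiutscha → kutsachutscha.

kutsachutscha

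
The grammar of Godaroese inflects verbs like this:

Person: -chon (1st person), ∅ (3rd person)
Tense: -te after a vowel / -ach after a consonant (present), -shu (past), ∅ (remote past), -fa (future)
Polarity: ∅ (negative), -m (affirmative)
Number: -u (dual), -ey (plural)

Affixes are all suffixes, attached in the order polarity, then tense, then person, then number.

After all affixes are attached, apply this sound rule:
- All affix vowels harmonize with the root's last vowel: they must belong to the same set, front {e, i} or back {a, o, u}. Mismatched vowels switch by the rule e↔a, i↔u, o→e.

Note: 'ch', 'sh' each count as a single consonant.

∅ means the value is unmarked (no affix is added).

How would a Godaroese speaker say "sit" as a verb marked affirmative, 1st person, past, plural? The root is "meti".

metimshicheney

Attach polarity affirmative -m → metim.
Attach tense past -shu → metimshu.
Attach person 1st person -chon → metimshuchon.
Attach number plural -ey → metimshuchoney.
Apply vowel harmony: metimshuchoney → metimshicheney.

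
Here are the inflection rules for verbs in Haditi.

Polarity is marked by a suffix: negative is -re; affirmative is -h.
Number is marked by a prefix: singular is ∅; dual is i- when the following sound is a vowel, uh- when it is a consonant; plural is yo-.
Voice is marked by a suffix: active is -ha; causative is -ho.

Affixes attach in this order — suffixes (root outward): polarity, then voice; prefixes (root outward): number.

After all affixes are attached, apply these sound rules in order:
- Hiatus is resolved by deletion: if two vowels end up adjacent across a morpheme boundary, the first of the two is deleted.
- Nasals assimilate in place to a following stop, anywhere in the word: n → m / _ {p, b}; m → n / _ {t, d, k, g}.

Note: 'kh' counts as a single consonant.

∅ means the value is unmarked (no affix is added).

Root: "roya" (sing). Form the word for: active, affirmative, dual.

Attach polarity affirmative -h → royah.
Attach number dual uh- (before consonant 'r') → uhroyah.
Attach voice active -ha → uhroyahha.
Vowel deletion: no change.
Nasal assimilation: no change.

uhroyahha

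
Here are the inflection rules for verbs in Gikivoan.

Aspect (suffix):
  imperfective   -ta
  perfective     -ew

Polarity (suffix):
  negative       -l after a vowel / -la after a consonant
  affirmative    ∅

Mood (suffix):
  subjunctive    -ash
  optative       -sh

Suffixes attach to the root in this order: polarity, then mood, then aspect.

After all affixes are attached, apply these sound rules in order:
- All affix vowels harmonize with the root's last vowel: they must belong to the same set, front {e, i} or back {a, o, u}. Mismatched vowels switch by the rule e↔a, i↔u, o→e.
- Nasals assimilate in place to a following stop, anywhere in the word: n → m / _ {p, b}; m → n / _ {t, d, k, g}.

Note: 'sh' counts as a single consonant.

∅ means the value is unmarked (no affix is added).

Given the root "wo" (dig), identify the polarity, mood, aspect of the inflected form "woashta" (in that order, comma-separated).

affirmative, subjunctive, imperfective

Segment: wo-ash-ta.
polarity: ∅ → affirmative.
mood: -ash → subjunctive.
aspect: -ta → imperfective.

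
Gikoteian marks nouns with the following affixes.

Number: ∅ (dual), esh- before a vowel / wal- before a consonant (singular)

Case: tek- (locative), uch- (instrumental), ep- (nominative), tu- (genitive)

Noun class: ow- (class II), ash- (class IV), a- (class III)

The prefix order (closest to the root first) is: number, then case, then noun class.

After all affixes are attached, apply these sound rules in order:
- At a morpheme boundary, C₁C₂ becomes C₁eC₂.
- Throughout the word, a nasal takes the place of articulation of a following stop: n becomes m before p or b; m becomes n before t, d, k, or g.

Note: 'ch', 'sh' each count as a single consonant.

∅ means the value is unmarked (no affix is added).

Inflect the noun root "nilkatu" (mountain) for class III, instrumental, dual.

auchenilkatu

number = dual: zero marking, form stays nilkatu.
Attach case instrumental uch- → uchnilkatu.
Attach noun class class III a- → auchnilkatu.
Apply epenthesis: auchnilkatu → auchenilkatu.
Nasal assimilation: no change.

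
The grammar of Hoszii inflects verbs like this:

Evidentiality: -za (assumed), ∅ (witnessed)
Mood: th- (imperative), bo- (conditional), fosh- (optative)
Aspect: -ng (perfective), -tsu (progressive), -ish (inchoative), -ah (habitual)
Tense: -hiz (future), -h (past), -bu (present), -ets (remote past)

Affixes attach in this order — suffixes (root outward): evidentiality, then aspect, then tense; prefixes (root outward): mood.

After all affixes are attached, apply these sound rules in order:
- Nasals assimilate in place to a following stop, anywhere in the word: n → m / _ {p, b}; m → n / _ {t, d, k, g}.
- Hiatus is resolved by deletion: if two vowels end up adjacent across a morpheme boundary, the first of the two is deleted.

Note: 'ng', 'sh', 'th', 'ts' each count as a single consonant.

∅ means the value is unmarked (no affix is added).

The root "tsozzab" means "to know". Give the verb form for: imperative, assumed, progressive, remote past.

Attach evidentiality assumed -za → tsozzabza.
Attach mood imperative th- → thtsozzabza.
Attach aspect progressive -tsu → thtsozzabzatsu.
Attach tense remote past -ets → thtsozzabzatsuets.
Nasal assimilation: no change.
Apply vowel deletion: thtsozzabzatsuets → thtsozzabzatsets.

thtsozzabzatsets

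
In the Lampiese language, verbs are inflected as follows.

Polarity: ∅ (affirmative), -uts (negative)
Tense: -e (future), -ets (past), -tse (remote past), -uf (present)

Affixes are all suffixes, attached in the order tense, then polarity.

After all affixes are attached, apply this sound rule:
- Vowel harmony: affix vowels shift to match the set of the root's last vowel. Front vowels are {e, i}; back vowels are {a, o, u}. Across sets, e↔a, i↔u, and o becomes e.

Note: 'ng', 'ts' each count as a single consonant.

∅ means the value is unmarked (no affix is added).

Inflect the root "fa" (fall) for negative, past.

faatsuts

Attach tense past -ets → faets.
Attach polarity negative -uts → faetsuts.
Apply vowel harmony: faetsuts → faatsuts.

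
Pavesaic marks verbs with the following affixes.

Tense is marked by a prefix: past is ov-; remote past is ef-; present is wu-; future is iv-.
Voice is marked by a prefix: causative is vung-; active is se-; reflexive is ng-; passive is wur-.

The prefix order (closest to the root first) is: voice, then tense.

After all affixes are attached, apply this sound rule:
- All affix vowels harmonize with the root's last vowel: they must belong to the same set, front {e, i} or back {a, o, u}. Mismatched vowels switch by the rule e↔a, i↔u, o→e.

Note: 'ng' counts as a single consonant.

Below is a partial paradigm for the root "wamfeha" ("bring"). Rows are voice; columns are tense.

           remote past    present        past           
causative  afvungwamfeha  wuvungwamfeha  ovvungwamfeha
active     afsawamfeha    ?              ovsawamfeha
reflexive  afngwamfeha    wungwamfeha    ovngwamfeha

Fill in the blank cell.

Attach voice active se- → sewamfeha.
Attach tense present wu- → wusewamfeha.
Apply vowel harmony: wusewamfeha → wusawamfeha.

wusawamfeha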